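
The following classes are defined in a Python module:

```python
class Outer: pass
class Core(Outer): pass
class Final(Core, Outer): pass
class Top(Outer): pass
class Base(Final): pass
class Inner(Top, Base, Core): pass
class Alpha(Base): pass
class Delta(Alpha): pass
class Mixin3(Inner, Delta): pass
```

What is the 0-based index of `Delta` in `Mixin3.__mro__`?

L[Mixin3] = Mixin3 + merge(L[Inner], L[Delta], [Inner Delta])
  take Inner:  [Inner Top Base Final Core Outer object] + [Delta Alpha Base Final Core Outer object] + [Inner Delta]
  take Top:  [Top Base Final Core Outer object] + [Delta Alpha Base Final Core Outer object] + [Delta]
  take Delta:  [Base Final Core Outer object] + [Delta Alpha Base Final Core Outer object] + [Delta]
  take Alpha:  [Base Final Core Outer object] + [Alpha Base Final Core Outer object]
  take Base:  [Base Final Core Outer object] + [Base Final Core Outer object]
  take Final:  [Final Core Outer object] + [Final Core Outer object]
  take Core:  [Core Outer object] + [Core Outer object]
  take Outer:  [Outer object] + [Outer object]
  take object:  [object] + [object]
MRO: Mixin3 Inner Top Delta Alpha Base Final Core Outer object
Delta sits at index 3.

3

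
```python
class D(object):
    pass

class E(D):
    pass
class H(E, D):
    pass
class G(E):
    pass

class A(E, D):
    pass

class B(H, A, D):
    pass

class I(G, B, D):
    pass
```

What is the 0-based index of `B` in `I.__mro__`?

2

L[I] = I + merge(L[G], L[B], L[D], [G B D])
  take G:  [G E D object] + [B H A E D object] + [D object] + [G B D]
  take B:  [E D object] + [B H A E D object] + [D object] + [B D]
  take H:  [E D object] + [H A E D object] + [D object] + [D]
  take A:  [E D object] + [A E D object] + [D object] + [D]
  take E:  [E D object] + [E D object] + [D object] + [D]
  take D:  [D object] + [D object] + [D object] + [D]
  take object:  [object] + [object] + [object]
MRO: I G B H A E D object
B sits at index 2.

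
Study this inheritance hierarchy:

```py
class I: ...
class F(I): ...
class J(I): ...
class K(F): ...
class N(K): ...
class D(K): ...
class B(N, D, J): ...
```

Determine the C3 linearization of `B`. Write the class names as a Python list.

[B, N, D, K, F, J, I, object]

L[B] = B + merge(L[N], L[D], L[J], [N D J])
  take N:  [N K F I object] + [D K F I object] + [J I object] + [N D J]
  take D:  [K F I object] + [D K F I object] + [J I object] + [D J]
  take K:  [K F I object] + [K F I object] + [J I object] + [J]
  take F:  [F I object] + [F I object] + [J I object] + [J]
  take J:  [I object] + [I object] + [J I object] + [J]
  take I:  [I object] + [I object] + [I object]
  take object:  [object] + [object] + [object]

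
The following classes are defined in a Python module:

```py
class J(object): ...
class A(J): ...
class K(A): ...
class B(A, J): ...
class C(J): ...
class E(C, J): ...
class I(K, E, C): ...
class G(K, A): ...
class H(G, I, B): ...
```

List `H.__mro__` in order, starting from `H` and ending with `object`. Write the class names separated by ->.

L[H] = H + merge(L[G], L[I], L[B], [G I B])
  take G:  [G K A J object] + [I K A E C J object] + [B A J object] + [G I B]
  take I:  [K A J object] + [I K A E C J object] + [B A J object] + [I B]
  take K:  [K A J object] + [K A E C J object] + [B A J object] + [B]
  take B:  [A J object] + [A E C J object] + [B A J object] + [B]
  take A:  [A J object] + [A E C J object] + [A J object]
  take E:  [J object] + [E C J object] + [J object]
  take C:  [J object] + [C J object] + [J object]
  take J:  [J object] + [J object] + [J object]
  take object:  [object] + [object] + [object]

H -> G -> I -> K -> B -> A -> E -> C -> J -> object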